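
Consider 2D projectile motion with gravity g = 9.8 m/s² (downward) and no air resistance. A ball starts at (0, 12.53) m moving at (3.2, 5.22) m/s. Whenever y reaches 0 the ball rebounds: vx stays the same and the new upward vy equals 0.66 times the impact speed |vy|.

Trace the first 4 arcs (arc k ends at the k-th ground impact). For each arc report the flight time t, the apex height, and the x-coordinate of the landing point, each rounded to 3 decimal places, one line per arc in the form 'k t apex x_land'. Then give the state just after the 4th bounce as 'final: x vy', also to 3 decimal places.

1 2.218 13.920 7.098
2 2.225 6.064 14.218
3 1.468 2.641 18.916
4 0.969 1.151 22.018
final: 22.018 3.134

Arc 1: start y=12.530, vy=5.220 → t=2.218, apex=13.920, x_land=7.098, impact vy=-16.518
  bounce: vy ← 0.66·16.518 = 10.902
Arc 2: start y=0.000, vy=10.902 → t=2.225, apex=6.064, x_land=14.218, impact vy=-10.902
  bounce: vy ← 0.66·10.902 = 7.195
Arc 3: start y=0.000, vy=7.195 → t=1.468, apex=2.641, x_land=18.916, impact vy=-7.195
  bounce: vy ← 0.66·7.195 = 4.749
Arc 4: start y=0.000, vy=4.749 → t=0.969, apex=1.151, x_land=22.018, impact vy=-4.749
  bounce: vy ← 0.66·4.749 = 3.134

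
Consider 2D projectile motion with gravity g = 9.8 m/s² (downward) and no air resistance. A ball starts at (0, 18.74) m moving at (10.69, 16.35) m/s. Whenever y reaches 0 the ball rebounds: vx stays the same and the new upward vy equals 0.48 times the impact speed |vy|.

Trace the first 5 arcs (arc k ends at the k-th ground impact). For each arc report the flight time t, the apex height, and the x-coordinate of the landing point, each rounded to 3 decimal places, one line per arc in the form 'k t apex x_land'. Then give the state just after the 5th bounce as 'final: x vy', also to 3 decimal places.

Arc 1: start y=18.740, vy=16.350 → t=4.239, apex=32.379, x_land=45.314, impact vy=-25.192
  bounce: vy ← 0.48·25.192 = 12.092
Arc 2: start y=0.000, vy=12.092 → t=2.468, apex=7.460, x_land=71.695, impact vy=-12.092
  bounce: vy ← 0.48·12.092 = 5.804
Arc 3: start y=0.000, vy=5.804 → t=1.185, apex=1.719, x_land=84.358, impact vy=-5.804
  bounce: vy ← 0.48·5.804 = 2.786
Arc 4: start y=0.000, vy=2.786 → t=0.569, apex=0.396, x_land=90.436, impact vy=-2.786
  bounce: vy ← 0.48·2.786 = 1.337
Arc 5: start y=0.000, vy=1.337 → t=0.273, apex=0.091, x_land=93.353, impact vy=-1.337
  bounce: vy ← 0.48·1.337 = 0.642

1 4.239 32.379 45.314
2 2.468 7.460 71.695
3 1.185 1.719 84.358
4 0.569 0.396 90.436
5 0.273 0.091 93.353
final: 93.353 0.642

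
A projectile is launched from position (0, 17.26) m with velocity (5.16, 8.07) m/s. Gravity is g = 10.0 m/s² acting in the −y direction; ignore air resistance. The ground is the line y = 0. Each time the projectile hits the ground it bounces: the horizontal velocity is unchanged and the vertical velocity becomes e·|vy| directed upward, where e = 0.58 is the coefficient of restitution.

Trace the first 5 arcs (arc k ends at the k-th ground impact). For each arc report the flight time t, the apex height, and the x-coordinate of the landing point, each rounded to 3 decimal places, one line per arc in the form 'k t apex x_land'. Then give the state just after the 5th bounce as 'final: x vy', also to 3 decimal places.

1 2.833 20.516 14.616
2 2.350 6.902 26.741
3 1.363 2.322 33.774
4 0.790 0.781 37.852
5 0.458 0.263 40.218
final: 40.218 1.330

Arc 1: start y=17.260, vy=8.070 → t=2.833, apex=20.516, x_land=14.616, impact vy=-20.256
  bounce: vy ← 0.58·20.256 = 11.749
Arc 2: start y=0.000, vy=11.749 → t=2.350, apex=6.902, x_land=26.741, impact vy=-11.749
  bounce: vy ← 0.58·11.749 = 6.814
Arc 3: start y=0.000, vy=6.814 → t=1.363, apex=2.322, x_land=33.774, impact vy=-6.814
  bounce: vy ← 0.58·6.814 = 3.952
Arc 4: start y=0.000, vy=3.952 → t=0.790, apex=0.781, x_land=37.852, impact vy=-3.952
  bounce: vy ← 0.58·3.952 = 2.292
Arc 5: start y=0.000, vy=2.292 → t=0.458, apex=0.263, x_land=40.218, impact vy=-2.292
  bounce: vy ← 0.58·2.292 = 1.330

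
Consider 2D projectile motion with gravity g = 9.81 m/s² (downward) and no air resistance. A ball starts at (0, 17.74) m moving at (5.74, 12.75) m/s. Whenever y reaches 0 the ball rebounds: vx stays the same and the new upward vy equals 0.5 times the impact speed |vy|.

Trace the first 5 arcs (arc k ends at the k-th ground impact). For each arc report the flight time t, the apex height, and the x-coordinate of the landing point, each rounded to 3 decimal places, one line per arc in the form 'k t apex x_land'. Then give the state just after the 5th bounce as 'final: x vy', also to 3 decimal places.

1 3.603 26.026 20.682
2 2.303 6.506 33.904
3 1.152 1.627 40.515
4 0.576 0.407 43.820
5 0.288 0.102 45.473
final: 45.473 0.706

Arc 1: start y=17.740, vy=12.750 → t=3.603, apex=26.026, x_land=20.682, impact vy=-22.597
  bounce: vy ← 0.5·22.597 = 11.298
Arc 2: start y=0.000, vy=11.298 → t=2.303, apex=6.506, x_land=33.904, impact vy=-11.298
  bounce: vy ← 0.5·11.298 = 5.649
Arc 3: start y=0.000, vy=5.649 → t=1.152, apex=1.627, x_land=40.515, impact vy=-5.649
  bounce: vy ← 0.5·5.649 = 2.825
Arc 4: start y=0.000, vy=2.825 → t=0.576, apex=0.407, x_land=43.820, impact vy=-2.825
  bounce: vy ← 0.5·2.825 = 1.412
Arc 5: start y=0.000, vy=1.412 → t=0.288, apex=0.102, x_land=45.473, impact vy=-1.412
  bounce: vy ← 0.5·1.412 = 0.706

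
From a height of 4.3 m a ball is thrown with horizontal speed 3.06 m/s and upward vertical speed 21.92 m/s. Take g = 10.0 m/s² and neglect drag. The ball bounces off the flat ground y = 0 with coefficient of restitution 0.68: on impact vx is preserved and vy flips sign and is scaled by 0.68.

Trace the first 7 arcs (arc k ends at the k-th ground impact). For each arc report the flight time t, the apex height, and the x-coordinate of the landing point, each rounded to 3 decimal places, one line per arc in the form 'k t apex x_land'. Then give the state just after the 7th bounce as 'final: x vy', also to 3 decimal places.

Arc 1: start y=4.300, vy=21.920 → t=4.572, apex=28.324, x_land=13.991, impact vy=-23.801
  bounce: vy ← 0.68·23.801 = 16.185
Arc 2: start y=0.000, vy=16.185 → t=3.237, apex=13.097, x_land=23.896, impact vy=-16.185
  bounce: vy ← 0.68·16.185 = 11.006
Arc 3: start y=0.000, vy=11.006 → t=2.201, apex=6.056, x_land=30.631, impact vy=-11.006
  bounce: vy ← 0.68·11.006 = 7.484
Arc 4: start y=0.000, vy=7.484 → t=1.497, apex=2.800, x_land=35.211, impact vy=-7.484
  bounce: vy ← 0.68·7.484 = 5.089
Arc 5: start y=0.000, vy=5.089 → t=1.018, apex=1.295, x_land=38.326, impact vy=-5.089
  bounce: vy ← 0.68·5.089 = 3.461
Arc 6: start y=0.000, vy=3.461 → t=0.692, apex=0.599, x_land=40.443, impact vy=-3.461
  bounce: vy ← 0.68·3.461 = 2.353
Arc 7: start y=0.000, vy=2.353 → t=0.471, apex=0.277, x_land=41.884, impact vy=-2.353
  bounce: vy ← 0.68·2.353 = 1.600

1 4.572 28.324 13.991
2 3.237 13.097 23.896
3 2.201 6.056 30.631
4 1.497 2.800 35.211
5 1.018 1.295 38.326
6 0.692 0.599 40.443
7 0.471 0.277 41.884
final: 41.884 1.600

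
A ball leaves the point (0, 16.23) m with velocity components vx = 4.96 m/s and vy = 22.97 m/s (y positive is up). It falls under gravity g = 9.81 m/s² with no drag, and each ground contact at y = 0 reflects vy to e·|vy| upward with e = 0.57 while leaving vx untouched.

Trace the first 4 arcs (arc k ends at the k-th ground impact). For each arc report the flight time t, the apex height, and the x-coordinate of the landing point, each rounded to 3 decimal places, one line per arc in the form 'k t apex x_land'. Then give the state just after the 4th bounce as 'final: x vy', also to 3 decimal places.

1 5.307 43.122 26.320
2 3.380 14.010 43.086
3 1.927 4.552 52.642
4 1.098 1.479 58.089
final: 58.089 3.070

Arc 1: start y=16.230, vy=22.970 → t=5.307, apex=43.122, x_land=26.320, impact vy=-29.087
  bounce: vy ← 0.57·29.087 = 16.580
Arc 2: start y=0.000, vy=16.580 → t=3.380, apex=14.010, x_land=43.086, impact vy=-16.580
  bounce: vy ← 0.57·16.580 = 9.450
Arc 3: start y=0.000, vy=9.450 → t=1.927, apex=4.552, x_land=52.642, impact vy=-9.450
  bounce: vy ← 0.57·9.450 = 5.387
Arc 4: start y=0.000, vy=5.387 → t=1.098, apex=1.479, x_land=58.089, impact vy=-5.387
  bounce: vy ← 0.57·5.387 = 3.070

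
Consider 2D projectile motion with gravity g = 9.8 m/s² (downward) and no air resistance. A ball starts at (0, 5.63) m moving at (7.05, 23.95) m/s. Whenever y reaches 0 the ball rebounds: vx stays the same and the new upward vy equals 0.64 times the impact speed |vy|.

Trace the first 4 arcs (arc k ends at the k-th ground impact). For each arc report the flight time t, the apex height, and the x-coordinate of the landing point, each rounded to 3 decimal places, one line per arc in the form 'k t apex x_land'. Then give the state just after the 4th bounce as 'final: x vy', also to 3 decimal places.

Arc 1: start y=5.630, vy=23.950 → t=5.112, apex=34.895, x_land=36.043, impact vy=-26.152
  bounce: vy ← 0.64·26.152 = 16.738
Arc 2: start y=0.000, vy=16.738 → t=3.416, apex=14.293, x_land=60.125, impact vy=-16.738
  bounce: vy ← 0.64·16.738 = 10.712
Arc 3: start y=0.000, vy=10.712 → t=2.186, apex=5.854, x_land=75.537, impact vy=-10.712
  bounce: vy ← 0.64·10.712 = 6.856
Arc 4: start y=0.000, vy=6.856 → t=1.399, apex=2.398, x_land=85.401, impact vy=-6.856
  bounce: vy ← 0.64·6.856 = 4.388

1 5.112 34.895 36.043
2 3.416 14.293 60.125
3 2.186 5.854 75.537
4 1.399 2.398 85.401
final: 85.401 4.388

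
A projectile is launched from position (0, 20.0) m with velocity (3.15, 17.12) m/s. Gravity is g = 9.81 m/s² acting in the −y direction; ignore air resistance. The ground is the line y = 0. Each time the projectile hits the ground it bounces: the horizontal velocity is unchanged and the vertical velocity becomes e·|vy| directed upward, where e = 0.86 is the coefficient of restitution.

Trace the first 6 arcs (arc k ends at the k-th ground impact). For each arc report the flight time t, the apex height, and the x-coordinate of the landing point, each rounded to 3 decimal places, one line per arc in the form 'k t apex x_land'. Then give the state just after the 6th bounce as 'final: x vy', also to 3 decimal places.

1 4.414 34.939 13.904
2 4.591 25.841 28.364
3 3.948 19.112 40.800
4 3.395 14.135 51.495
5 2.920 10.454 60.692
6 2.511 7.732 68.602
final: 68.602 10.592

Arc 1: start y=20.000, vy=17.120 → t=4.414, apex=34.939, x_land=13.904, impact vy=-26.182
  bounce: vy ← 0.86·26.182 = 22.516
Arc 2: start y=0.000, vy=22.516 → t=4.591, apex=25.841, x_land=28.364, impact vy=-22.516
  bounce: vy ← 0.86·22.516 = 19.364
Arc 3: start y=0.000, vy=19.364 → t=3.948, apex=19.112, x_land=40.800, impact vy=-19.364
  bounce: vy ← 0.86·19.364 = 16.653
Arc 4: start y=0.000, vy=16.653 → t=3.395, apex=14.135, x_land=51.495, impact vy=-16.653
  bounce: vy ← 0.86·16.653 = 14.322
Arc 5: start y=0.000, vy=14.322 → t=2.920, apex=10.454, x_land=60.692, impact vy=-14.322
  bounce: vy ← 0.86·14.322 = 12.317
Arc 6: start y=0.000, vy=12.317 → t=2.511, apex=7.732, x_land=68.602, impact vy=-12.317
  bounce: vy ← 0.86·12.317 = 10.592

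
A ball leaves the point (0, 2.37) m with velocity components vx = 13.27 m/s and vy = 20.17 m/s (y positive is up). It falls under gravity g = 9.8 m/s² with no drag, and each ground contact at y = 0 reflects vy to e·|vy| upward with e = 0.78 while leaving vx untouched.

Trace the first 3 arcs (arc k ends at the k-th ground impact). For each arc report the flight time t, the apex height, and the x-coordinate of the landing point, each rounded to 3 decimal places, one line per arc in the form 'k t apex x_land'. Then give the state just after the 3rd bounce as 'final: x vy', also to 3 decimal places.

1 4.231 23.127 56.141
2 3.389 14.070 101.114
3 2.643 8.560 136.193
final: 136.193 10.103

Arc 1: start y=2.370, vy=20.170 → t=4.231, apex=23.127, x_land=56.141, impact vy=-21.290
  bounce: vy ← 0.78·21.290 = 16.607
Arc 2: start y=0.000, vy=16.607 → t=3.389, apex=14.070, x_land=101.114, impact vy=-16.607
  bounce: vy ← 0.78·16.607 = 12.953
Arc 3: start y=0.000, vy=12.953 → t=2.643, apex=8.560, x_land=136.193, impact vy=-12.953
  bounce: vy ← 0.78·12.953 = 10.103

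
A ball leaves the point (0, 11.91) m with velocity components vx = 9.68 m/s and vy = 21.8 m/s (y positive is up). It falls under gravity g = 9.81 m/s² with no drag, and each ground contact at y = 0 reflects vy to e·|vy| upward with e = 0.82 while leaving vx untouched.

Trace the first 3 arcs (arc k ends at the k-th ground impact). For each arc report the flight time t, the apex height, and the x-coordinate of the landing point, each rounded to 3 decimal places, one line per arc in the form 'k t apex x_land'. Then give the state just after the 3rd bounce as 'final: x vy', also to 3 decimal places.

1 4.936 36.132 47.784
2 4.451 24.295 90.871
3 3.650 16.336 126.202
final: 126.202 14.680

Arc 1: start y=11.910, vy=21.800 → t=4.936, apex=36.132, x_land=47.784, impact vy=-26.625
  bounce: vy ← 0.82·26.625 = 21.833
Arc 2: start y=0.000, vy=21.833 → t=4.451, apex=24.295, x_land=90.871, impact vy=-21.833
  bounce: vy ← 0.82·21.833 = 17.903
Arc 3: start y=0.000, vy=17.903 → t=3.650, apex=16.336, x_land=126.202, impact vy=-17.903
  bounce: vy ← 0.82·17.903 = 14.680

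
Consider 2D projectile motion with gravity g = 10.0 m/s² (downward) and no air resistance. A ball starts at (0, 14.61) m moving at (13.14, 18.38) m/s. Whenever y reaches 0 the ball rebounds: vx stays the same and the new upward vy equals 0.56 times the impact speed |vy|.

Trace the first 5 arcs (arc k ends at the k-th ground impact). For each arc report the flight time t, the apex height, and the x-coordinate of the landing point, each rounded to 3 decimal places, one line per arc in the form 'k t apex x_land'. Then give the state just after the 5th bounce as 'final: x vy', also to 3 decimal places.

Arc 1: start y=14.610, vy=18.380 → t=4.348, apex=31.501, x_land=57.133, impact vy=-25.100
  bounce: vy ← 0.56·25.100 = 14.056
Arc 2: start y=0.000, vy=14.056 → t=2.811, apex=9.879, x_land=94.073, impact vy=-14.056
  bounce: vy ← 0.56·14.056 = 7.871
Arc 3: start y=0.000, vy=7.871 → t=1.574, apex=3.098, x_land=114.759, impact vy=-7.871
  bounce: vy ← 0.56·7.871 = 4.408
Arc 4: start y=0.000, vy=4.408 → t=0.882, apex=0.972, x_land=126.343, impact vy=-4.408
  bounce: vy ← 0.56·4.408 = 2.468
Arc 5: start y=0.000, vy=2.468 → t=0.494, apex=0.305, x_land=132.830, impact vy=-2.468
  bounce: vy ← 0.56·2.468 = 1.382

1 4.348 31.501 57.133
2 2.811 9.879 94.073
3 1.574 3.098 114.759
4 0.882 0.972 126.343
5 0.494 0.305 132.830
final: 132.830 1.382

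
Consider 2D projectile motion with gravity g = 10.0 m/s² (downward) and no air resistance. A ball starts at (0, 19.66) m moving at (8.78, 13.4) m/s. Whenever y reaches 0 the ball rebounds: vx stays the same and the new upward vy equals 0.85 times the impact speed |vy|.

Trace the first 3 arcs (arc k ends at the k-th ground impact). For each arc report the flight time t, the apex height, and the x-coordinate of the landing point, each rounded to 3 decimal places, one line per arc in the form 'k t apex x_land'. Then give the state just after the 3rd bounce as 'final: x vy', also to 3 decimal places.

1 3.733 28.638 32.778
2 4.069 20.691 68.499
3 3.458 14.949 98.863
final: 98.863 14.697

Arc 1: start y=19.660, vy=13.400 → t=3.733, apex=28.638, x_land=32.778, impact vy=-23.932
  bounce: vy ← 0.85·23.932 = 20.343
Arc 2: start y=0.000, vy=20.343 → t=4.069, apex=20.691, x_land=68.499, impact vy=-20.343
  bounce: vy ← 0.85·20.343 = 17.291
Arc 3: start y=0.000, vy=17.291 → t=3.458, apex=14.949, x_land=98.863, impact vy=-17.291
  bounce: vy ← 0.85·17.291 = 14.697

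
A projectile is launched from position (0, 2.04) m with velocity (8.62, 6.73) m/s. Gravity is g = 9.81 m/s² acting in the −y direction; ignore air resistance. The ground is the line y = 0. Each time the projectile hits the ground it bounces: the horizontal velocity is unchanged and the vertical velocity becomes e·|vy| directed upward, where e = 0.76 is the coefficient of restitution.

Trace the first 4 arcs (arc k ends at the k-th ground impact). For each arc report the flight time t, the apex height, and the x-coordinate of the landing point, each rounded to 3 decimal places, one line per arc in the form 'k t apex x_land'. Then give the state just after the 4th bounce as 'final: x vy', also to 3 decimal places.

Arc 1: start y=2.040, vy=6.730 → t=1.628, apex=4.349, x_land=14.030, impact vy=-9.237
  bounce: vy ← 0.76·9.237 = 7.020
Arc 2: start y=0.000, vy=7.020 → t=1.431, apex=2.512, x_land=26.367, impact vy=-7.020
  bounce: vy ← 0.76·7.020 = 5.335
Arc 3: start y=0.000, vy=5.335 → t=1.088, apex=1.451, x_land=35.743, impact vy=-5.335
  bounce: vy ← 0.76·5.335 = 4.055
Arc 4: start y=0.000, vy=4.055 → t=0.827, apex=0.838, x_land=42.868, impact vy=-4.055
  bounce: vy ← 0.76·4.055 = 3.082

1 1.628 4.349 14.030
2 1.431 2.512 26.367
3 1.088 1.451 35.743
4 0.827 0.838 42.868
final: 42.868 3.082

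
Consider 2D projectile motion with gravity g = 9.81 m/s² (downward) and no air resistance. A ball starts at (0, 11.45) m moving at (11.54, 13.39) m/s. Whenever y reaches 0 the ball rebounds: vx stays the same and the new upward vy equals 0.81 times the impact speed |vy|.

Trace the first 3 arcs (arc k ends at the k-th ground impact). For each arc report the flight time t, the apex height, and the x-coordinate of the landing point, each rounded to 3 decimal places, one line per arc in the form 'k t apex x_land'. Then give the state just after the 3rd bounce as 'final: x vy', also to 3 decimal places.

Arc 1: start y=11.450, vy=13.390 → t=3.414, apex=20.588, x_land=39.394, impact vy=-20.098
  bounce: vy ← 0.81·20.098 = 16.280
Arc 2: start y=0.000, vy=16.280 → t=3.319, apex=13.508, x_land=77.695, impact vy=-16.280
  bounce: vy ← 0.81·16.280 = 13.186
Arc 3: start y=0.000, vy=13.186 → t=2.688, apex=8.863, x_land=108.719, impact vy=-13.186
  bounce: vy ← 0.81·13.186 = 10.681

1 3.414 20.588 39.394
2 3.319 13.508 77.695
3 2.688 8.863 108.719
final: 108.719 10.681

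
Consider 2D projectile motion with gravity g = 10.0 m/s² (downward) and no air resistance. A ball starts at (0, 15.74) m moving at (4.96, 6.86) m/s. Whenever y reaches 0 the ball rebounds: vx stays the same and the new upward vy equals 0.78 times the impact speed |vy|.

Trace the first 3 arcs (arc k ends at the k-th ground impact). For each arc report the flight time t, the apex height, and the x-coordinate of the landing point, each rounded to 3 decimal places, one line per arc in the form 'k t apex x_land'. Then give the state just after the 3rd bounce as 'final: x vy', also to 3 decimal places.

Arc 1: start y=15.740, vy=6.860 → t=2.588, apex=18.093, x_land=12.838, impact vy=-19.023
  bounce: vy ← 0.78·19.023 = 14.838
Arc 2: start y=0.000, vy=14.838 → t=2.968, apex=11.008, x_land=27.557, impact vy=-14.838
  bounce: vy ← 0.78·14.838 = 11.573
Arc 3: start y=0.000, vy=11.573 → t=2.315, apex=6.697, x_land=39.037, impact vy=-11.573
  bounce: vy ← 0.78·11.573 = 9.027

1 2.588 18.093 12.838
2 2.968 11.008 27.557
3 2.315 6.697 39.037
final: 39.037 9.027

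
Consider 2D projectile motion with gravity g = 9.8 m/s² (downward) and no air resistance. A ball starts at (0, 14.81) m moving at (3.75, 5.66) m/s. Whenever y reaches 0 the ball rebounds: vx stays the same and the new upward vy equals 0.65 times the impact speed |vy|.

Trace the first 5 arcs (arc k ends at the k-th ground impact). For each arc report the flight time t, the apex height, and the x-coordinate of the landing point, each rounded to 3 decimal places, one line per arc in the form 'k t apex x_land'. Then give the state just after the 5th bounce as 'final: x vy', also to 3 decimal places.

1 2.409 16.444 9.036
2 2.382 6.948 17.966
3 1.548 2.935 23.771
4 1.006 1.240 27.545
5 0.654 0.524 29.997
final: 29.997 2.083

Arc 1: start y=14.810, vy=5.660 → t=2.409, apex=16.444, x_land=9.036, impact vy=-17.953
  bounce: vy ← 0.65·17.953 = 11.669
Arc 2: start y=0.000, vy=11.669 → t=2.382, apex=6.948, x_land=17.966, impact vy=-11.669
  bounce: vy ← 0.65·11.669 = 7.585
Arc 3: start y=0.000, vy=7.585 → t=1.548, apex=2.935, x_land=23.771, impact vy=-7.585
  bounce: vy ← 0.65·7.585 = 4.930
Arc 4: start y=0.000, vy=4.930 → t=1.006, apex=1.240, x_land=27.545, impact vy=-4.930
  bounce: vy ← 0.65·4.930 = 3.205
Arc 5: start y=0.000, vy=3.205 → t=0.654, apex=0.524, x_land=29.997, impact vy=-3.205
  bounce: vy ← 0.65·3.205 = 2.083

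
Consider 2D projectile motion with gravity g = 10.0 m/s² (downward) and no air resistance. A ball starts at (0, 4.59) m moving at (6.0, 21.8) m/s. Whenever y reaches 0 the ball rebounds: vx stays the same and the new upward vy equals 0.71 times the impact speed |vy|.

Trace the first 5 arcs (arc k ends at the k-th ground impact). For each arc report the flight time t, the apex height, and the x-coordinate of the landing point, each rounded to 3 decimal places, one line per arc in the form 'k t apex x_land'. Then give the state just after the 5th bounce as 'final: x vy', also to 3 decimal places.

1 4.561 28.352 27.368
2 3.381 14.292 47.656
3 2.401 7.205 62.061
4 1.705 3.632 72.288
5 1.210 1.831 79.549
final: 79.549 4.296

Arc 1: start y=4.590, vy=21.800 → t=4.561, apex=28.352, x_land=27.368, impact vy=-23.813
  bounce: vy ← 0.71·23.813 = 16.907
Arc 2: start y=0.000, vy=16.907 → t=3.381, apex=14.292, x_land=47.656, impact vy=-16.907
  bounce: vy ← 0.71·16.907 = 12.004
Arc 3: start y=0.000, vy=12.004 → t=2.401, apex=7.205, x_land=62.061, impact vy=-12.004
  bounce: vy ← 0.71·12.004 = 8.523
Arc 4: start y=0.000, vy=8.523 → t=1.705, apex=3.632, x_land=72.288, impact vy=-8.523
  bounce: vy ← 0.71·8.523 = 6.051
Arc 5: start y=0.000, vy=6.051 → t=1.210, apex=1.831, x_land=79.549, impact vy=-6.051
  bounce: vy ← 0.71·6.051 = 4.296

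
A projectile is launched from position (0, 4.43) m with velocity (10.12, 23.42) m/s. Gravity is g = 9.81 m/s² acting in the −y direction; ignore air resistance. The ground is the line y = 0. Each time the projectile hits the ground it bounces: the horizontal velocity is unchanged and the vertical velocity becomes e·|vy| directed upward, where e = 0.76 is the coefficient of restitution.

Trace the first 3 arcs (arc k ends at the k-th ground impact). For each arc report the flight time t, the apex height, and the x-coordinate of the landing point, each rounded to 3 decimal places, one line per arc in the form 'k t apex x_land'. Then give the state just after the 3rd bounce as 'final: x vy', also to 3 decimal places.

Arc 1: start y=4.430, vy=23.420 → t=4.957, apex=32.386, x_land=50.164, impact vy=-25.207
  bounce: vy ← 0.76·25.207 = 19.158
Arc 2: start y=0.000, vy=19.158 → t=3.906, apex=18.706, x_land=89.690, impact vy=-19.158
  bounce: vy ← 0.76·19.158 = 14.560
Arc 3: start y=0.000, vy=14.560 → t=2.968, apex=10.805, x_land=119.730, impact vy=-14.560
  bounce: vy ← 0.76·14.560 = 11.065

1 4.957 32.386 50.164
2 3.906 18.706 89.690
3 2.968 10.805 119.730
final: 119.730 11.065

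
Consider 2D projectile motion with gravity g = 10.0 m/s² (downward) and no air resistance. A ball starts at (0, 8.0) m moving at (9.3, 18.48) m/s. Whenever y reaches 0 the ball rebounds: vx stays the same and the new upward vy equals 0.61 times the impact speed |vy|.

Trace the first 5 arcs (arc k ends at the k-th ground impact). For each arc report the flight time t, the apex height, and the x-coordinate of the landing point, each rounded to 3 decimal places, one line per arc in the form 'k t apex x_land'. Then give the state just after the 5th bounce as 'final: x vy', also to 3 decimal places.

Arc 1: start y=8.000, vy=18.480 → t=4.087, apex=25.076, x_land=38.013, impact vy=-22.394
  bounce: vy ← 0.61·22.394 = 13.661
Arc 2: start y=0.000, vy=13.661 → t=2.732, apex=9.331, x_land=63.422, impact vy=-13.661
  bounce: vy ← 0.61·13.661 = 8.333
Arc 3: start y=0.000, vy=8.333 → t=1.667, apex=3.472, x_land=78.921, impact vy=-8.333
  bounce: vy ← 0.61·8.333 = 5.083
Arc 4: start y=0.000, vy=5.083 → t=1.017, apex=1.292, x_land=88.376, impact vy=-5.083
  bounce: vy ← 0.61·5.083 = 3.101
Arc 5: start y=0.000, vy=3.101 → t=0.620, apex=0.481, x_land=94.143, impact vy=-3.101
  bounce: vy ← 0.61·3.101 = 1.891

1 4.087 25.076 38.013
2 2.732 9.331 63.422
3 1.667 3.472 78.921
4 1.017 1.292 88.376
5 0.620 0.481 94.143
final: 94.143 1.891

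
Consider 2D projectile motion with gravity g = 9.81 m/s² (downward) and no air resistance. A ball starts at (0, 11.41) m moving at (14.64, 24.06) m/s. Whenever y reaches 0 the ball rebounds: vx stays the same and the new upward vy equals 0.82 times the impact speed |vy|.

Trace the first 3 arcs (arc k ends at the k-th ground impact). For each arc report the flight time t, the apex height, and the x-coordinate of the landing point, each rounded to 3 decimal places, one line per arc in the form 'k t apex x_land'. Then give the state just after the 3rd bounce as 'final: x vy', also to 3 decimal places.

Arc 1: start y=11.410, vy=24.060 → t=5.341, apex=40.915, x_land=78.189, impact vy=-28.333
  bounce: vy ← 0.82·28.333 = 23.233
Arc 2: start y=0.000, vy=23.233 → t=4.737, apex=27.511, x_land=147.532, impact vy=-23.233
  bounce: vy ← 0.82·23.233 = 19.051
Arc 3: start y=0.000, vy=19.051 → t=3.884, apex=18.498, x_land=204.394, impact vy=-19.051
  bounce: vy ← 0.82·19.051 = 15.622

1 5.341 40.915 78.189
2 4.737 27.511 147.532
3 3.884 18.498 204.394
final: 204.394 15.622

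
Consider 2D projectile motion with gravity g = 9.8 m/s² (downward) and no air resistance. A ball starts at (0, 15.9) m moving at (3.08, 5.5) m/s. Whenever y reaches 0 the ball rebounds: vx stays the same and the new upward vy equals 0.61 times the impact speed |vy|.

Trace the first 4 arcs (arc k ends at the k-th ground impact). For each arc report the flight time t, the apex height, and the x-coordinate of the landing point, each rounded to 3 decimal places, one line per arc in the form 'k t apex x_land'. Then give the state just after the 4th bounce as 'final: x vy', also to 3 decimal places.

Arc 1: start y=15.900, vy=5.500 → t=2.448, apex=17.443, x_land=7.540, impact vy=-18.490
  bounce: vy ← 0.61·18.490 = 11.279
Arc 2: start y=0.000, vy=11.279 → t=2.302, apex=6.491, x_land=14.629, impact vy=-11.279
  bounce: vy ← 0.61·11.279 = 6.880
Arc 3: start y=0.000, vy=6.880 → t=1.404, apex=2.415, x_land=18.954, impact vy=-6.880
  bounce: vy ← 0.61·6.880 = 4.197
Arc 4: start y=0.000, vy=4.197 → t=0.857, apex=0.899, x_land=21.592, impact vy=-4.197
  bounce: vy ← 0.61·4.197 = 2.560

1 2.448 17.443 7.540
2 2.302 6.491 14.629
3 1.404 2.415 18.954
4 0.857 0.899 21.592
final: 21.592 2.560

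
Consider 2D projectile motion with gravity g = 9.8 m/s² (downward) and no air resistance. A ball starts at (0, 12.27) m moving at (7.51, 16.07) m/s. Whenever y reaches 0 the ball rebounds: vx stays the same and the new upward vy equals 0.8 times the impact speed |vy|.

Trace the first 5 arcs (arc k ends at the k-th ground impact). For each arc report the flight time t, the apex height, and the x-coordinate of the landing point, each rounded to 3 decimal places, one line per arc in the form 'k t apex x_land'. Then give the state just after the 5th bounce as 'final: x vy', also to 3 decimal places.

1 3.919 25.446 29.429
2 3.646 16.285 56.811
3 2.917 10.423 78.717
4 2.334 6.670 96.242
5 1.867 4.269 110.261
final: 110.261 7.318

Arc 1: start y=12.270, vy=16.070 → t=3.919, apex=25.446, x_land=29.429, impact vy=-22.332
  bounce: vy ← 0.8·22.332 = 17.866
Arc 2: start y=0.000, vy=17.866 → t=3.646, apex=16.285, x_land=56.811, impact vy=-17.866
  bounce: vy ← 0.8·17.866 = 14.293
Arc 3: start y=0.000, vy=14.293 → t=2.917, apex=10.423, x_land=78.717, impact vy=-14.293
  bounce: vy ← 0.8·14.293 = 11.434
Arc 4: start y=0.000, vy=11.434 → t=2.334, apex=6.670, x_land=96.242, impact vy=-11.434
  bounce: vy ← 0.8·11.434 = 9.147
Arc 5: start y=0.000, vy=9.147 → t=1.867, apex=4.269, x_land=110.261, impact vy=-9.147
  bounce: vy ← 0.8·9.147 = 7.318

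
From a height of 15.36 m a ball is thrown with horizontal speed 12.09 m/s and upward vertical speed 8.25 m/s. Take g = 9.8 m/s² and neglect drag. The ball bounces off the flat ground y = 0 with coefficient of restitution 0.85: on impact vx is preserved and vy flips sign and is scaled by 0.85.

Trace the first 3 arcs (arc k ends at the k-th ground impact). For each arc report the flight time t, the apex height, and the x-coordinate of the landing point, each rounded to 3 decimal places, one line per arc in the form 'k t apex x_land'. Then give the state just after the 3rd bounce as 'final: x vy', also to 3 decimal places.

Arc 1: start y=15.360, vy=8.250 → t=2.802, apex=18.833, x_land=33.880, impact vy=-19.212
  bounce: vy ← 0.85·19.212 = 16.331
Arc 2: start y=0.000, vy=16.331 → t=3.333, apex=13.607, x_land=74.173, impact vy=-16.331
  bounce: vy ← 0.85·16.331 = 13.881
Arc 3: start y=0.000, vy=13.881 → t=2.833, apex=9.831, x_land=108.422, impact vy=-13.881
  bounce: vy ← 0.85·13.881 = 11.799

1 2.802 18.833 33.880
2 3.333 13.607 74.173
3 2.833 9.831 108.422
final: 108.422 11.799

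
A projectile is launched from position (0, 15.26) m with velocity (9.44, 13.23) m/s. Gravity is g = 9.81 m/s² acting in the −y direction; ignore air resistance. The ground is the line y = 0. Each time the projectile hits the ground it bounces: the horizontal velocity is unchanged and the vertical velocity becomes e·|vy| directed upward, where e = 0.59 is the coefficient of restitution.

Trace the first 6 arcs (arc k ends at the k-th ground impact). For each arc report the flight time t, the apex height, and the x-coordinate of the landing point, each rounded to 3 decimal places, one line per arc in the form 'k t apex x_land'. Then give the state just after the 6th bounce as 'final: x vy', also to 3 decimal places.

Arc 1: start y=15.260, vy=13.230 → t=3.569, apex=24.181, x_land=33.691, impact vy=-21.782
  bounce: vy ← 0.59·21.782 = 12.851
Arc 2: start y=0.000, vy=12.851 → t=2.620, apex=8.417, x_land=58.424, impact vy=-12.851
  bounce: vy ← 0.59·12.851 = 7.582
Arc 3: start y=0.000, vy=7.582 → t=1.546, apex=2.930, x_land=73.016, impact vy=-7.582
  bounce: vy ← 0.59·7.582 = 4.473
Arc 4: start y=0.000, vy=4.473 → t=0.912, apex=1.020, x_land=81.626, impact vy=-4.473
  bounce: vy ← 0.59·4.473 = 2.639
Arc 5: start y=0.000, vy=2.639 → t=0.538, apex=0.355, x_land=86.705, impact vy=-2.639
  bounce: vy ← 0.59·2.639 = 1.557
Arc 6: start y=0.000, vy=1.557 → t=0.317, apex=0.124, x_land=89.702, impact vy=-1.557
  bounce: vy ← 0.59·1.557 = 0.919

1 3.569 24.181 33.691
2 2.620 8.417 58.424
3 1.546 2.930 73.016
4 0.912 1.020 81.626
5 0.538 0.355 86.705
6 0.317 0.124 89.702
final: 89.702 0.919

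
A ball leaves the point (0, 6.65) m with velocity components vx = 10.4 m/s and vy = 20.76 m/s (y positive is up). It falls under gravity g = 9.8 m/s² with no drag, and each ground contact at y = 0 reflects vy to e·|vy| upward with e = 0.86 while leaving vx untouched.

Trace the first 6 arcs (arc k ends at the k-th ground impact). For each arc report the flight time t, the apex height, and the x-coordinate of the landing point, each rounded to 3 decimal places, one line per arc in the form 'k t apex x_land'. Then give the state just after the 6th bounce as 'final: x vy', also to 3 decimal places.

1 4.536 28.639 47.174
2 4.158 21.181 90.419
3 3.576 15.666 127.610
4 3.075 11.586 159.594
5 2.645 8.569 187.101
6 2.275 6.338 210.757
final: 210.757 9.585

Arc 1: start y=6.650, vy=20.760 → t=4.536, apex=28.639, x_land=47.174, impact vy=-23.692
  bounce: vy ← 0.86·23.692 = 20.375
Arc 2: start y=0.000, vy=20.375 → t=4.158, apex=21.181, x_land=90.419, impact vy=-20.375
  bounce: vy ← 0.86·20.375 = 17.523
Arc 3: start y=0.000, vy=17.523 → t=3.576, apex=15.666, x_land=127.610, impact vy=-17.523
  bounce: vy ← 0.86·17.523 = 15.070
Arc 4: start y=0.000, vy=15.070 → t=3.075, apex=11.586, x_land=159.594, impact vy=-15.070
  bounce: vy ← 0.86·15.070 = 12.960
Arc 5: start y=0.000, vy=12.960 → t=2.645, apex=8.569, x_land=187.101, impact vy=-12.960
  bounce: vy ← 0.86·12.960 = 11.145
Arc 6: start y=0.000, vy=11.145 → t=2.275, apex=6.338, x_land=210.757, impact vy=-11.145
  bounce: vy ← 0.86·11.145 = 9.585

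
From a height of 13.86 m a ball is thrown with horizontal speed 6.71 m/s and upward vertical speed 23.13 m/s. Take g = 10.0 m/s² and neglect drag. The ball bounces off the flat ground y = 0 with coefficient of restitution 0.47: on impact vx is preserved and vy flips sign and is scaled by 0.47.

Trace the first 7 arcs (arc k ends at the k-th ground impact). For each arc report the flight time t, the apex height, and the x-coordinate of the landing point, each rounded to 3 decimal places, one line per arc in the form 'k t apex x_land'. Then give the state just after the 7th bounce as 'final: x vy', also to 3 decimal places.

1 5.163 40.610 34.643
2 2.679 8.971 52.619
3 1.259 1.982 61.067
4 0.592 0.438 65.038
5 0.278 0.097 66.904
6 0.131 0.021 67.781
7 0.061 0.005 68.194
final: 68.194 0.144

Arc 1: start y=13.860, vy=23.130 → t=5.163, apex=40.610, x_land=34.643, impact vy=-28.499
  bounce: vy ← 0.47·28.499 = 13.395
Arc 2: start y=0.000, vy=13.395 → t=2.679, apex=8.971, x_land=52.619, impact vy=-13.395
  bounce: vy ← 0.47·13.395 = 6.295
Arc 3: start y=0.000, vy=6.295 → t=1.259, apex=1.982, x_land=61.067, impact vy=-6.295
  bounce: vy ← 0.47·6.295 = 2.959
Arc 4: start y=0.000, vy=2.959 → t=0.592, apex=0.438, x_land=65.038, impact vy=-2.959
  bounce: vy ← 0.47·2.959 = 1.391
Arc 5: start y=0.000, vy=1.391 → t=0.278, apex=0.097, x_land=66.904, impact vy=-1.391
  bounce: vy ← 0.47·1.391 = 0.654
Arc 6: start y=0.000, vy=0.654 → t=0.131, apex=0.021, x_land=67.781, impact vy=-0.654
  bounce: vy ← 0.47·0.654 = 0.307
Arc 7: start y=0.000, vy=0.307 → t=0.061, apex=0.005, x_land=68.194, impact vy=-0.307
  bounce: vy ← 0.47·0.307 = 0.144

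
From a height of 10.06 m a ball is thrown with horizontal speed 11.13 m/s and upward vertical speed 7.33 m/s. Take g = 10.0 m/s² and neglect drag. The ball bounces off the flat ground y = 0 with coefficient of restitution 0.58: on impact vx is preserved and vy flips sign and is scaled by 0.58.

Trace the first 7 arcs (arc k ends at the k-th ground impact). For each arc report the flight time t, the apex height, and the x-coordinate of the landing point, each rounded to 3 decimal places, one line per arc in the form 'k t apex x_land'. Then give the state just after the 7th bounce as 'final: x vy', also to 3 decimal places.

1 2.330 12.746 25.929
2 1.852 4.288 46.543
3 1.074 1.442 58.499
4 0.623 0.485 65.434
5 0.361 0.163 69.456
6 0.210 0.055 71.789
7 0.122 0.018 73.142
final: 73.142 0.353

Arc 1: start y=10.060, vy=7.330 → t=2.330, apex=12.746, x_land=25.929, impact vy=-15.966
  bounce: vy ← 0.58·15.966 = 9.261
Arc 2: start y=0.000, vy=9.261 → t=1.852, apex=4.288, x_land=46.543, impact vy=-9.261
  bounce: vy ← 0.58·9.261 = 5.371
Arc 3: start y=0.000, vy=5.371 → t=1.074, apex=1.442, x_land=58.499, impact vy=-5.371
  bounce: vy ← 0.58·5.371 = 3.115
Arc 4: start y=0.000, vy=3.115 → t=0.623, apex=0.485, x_land=65.434, impact vy=-3.115
  bounce: vy ← 0.58·3.115 = 1.807
Arc 5: start y=0.000, vy=1.807 → t=0.361, apex=0.163, x_land=69.456, impact vy=-1.807
  bounce: vy ← 0.58·1.807 = 1.048
Arc 6: start y=0.000, vy=1.048 → t=0.210, apex=0.055, x_land=71.789, impact vy=-1.048
  bounce: vy ← 0.58·1.048 = 0.608
Arc 7: start y=0.000, vy=0.608 → t=0.122, apex=0.018, x_land=73.142, impact vy=-0.608
  bounce: vy ← 0.58·0.608 = 0.353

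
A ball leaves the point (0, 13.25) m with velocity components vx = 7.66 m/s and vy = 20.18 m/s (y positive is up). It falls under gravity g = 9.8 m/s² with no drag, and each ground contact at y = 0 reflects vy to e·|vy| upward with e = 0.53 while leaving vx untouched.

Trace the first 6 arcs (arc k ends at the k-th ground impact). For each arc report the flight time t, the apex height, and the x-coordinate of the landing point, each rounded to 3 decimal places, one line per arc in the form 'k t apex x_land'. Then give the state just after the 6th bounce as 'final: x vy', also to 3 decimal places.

1 4.694 34.027 35.959
2 2.793 9.558 57.356
3 1.480 2.685 68.696
4 0.785 0.754 74.707
5 0.416 0.212 77.892
6 0.220 0.060 79.580
final: 79.580 0.572

Arc 1: start y=13.250, vy=20.180 → t=4.694, apex=34.027, x_land=35.959, impact vy=-25.825
  bounce: vy ← 0.53·25.825 = 13.687
Arc 2: start y=0.000, vy=13.687 → t=2.793, apex=9.558, x_land=57.356, impact vy=-13.687
  bounce: vy ← 0.53·13.687 = 7.254
Arc 3: start y=0.000, vy=7.254 → t=1.480, apex=2.685, x_land=68.696, impact vy=-7.254
  bounce: vy ← 0.53·7.254 = 3.845
Arc 4: start y=0.000, vy=3.845 → t=0.785, apex=0.754, x_land=74.707, impact vy=-3.845
  bounce: vy ← 0.53·3.845 = 2.038
Arc 5: start y=0.000, vy=2.038 → t=0.416, apex=0.212, x_land=77.892, impact vy=-2.038
  bounce: vy ← 0.53·2.038 = 1.080
Arc 6: start y=0.000, vy=1.080 → t=0.220, apex=0.060, x_land=79.580, impact vy=-1.080
  bounce: vy ← 0.53·1.080 = 0.572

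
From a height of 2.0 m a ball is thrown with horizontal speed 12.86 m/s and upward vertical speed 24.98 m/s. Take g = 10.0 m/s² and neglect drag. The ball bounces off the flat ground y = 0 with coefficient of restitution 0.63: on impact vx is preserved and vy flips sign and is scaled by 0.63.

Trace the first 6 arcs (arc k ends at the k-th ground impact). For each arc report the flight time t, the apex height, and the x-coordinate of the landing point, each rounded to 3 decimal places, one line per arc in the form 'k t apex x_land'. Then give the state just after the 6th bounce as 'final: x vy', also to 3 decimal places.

1 5.075 33.200 65.262
2 3.247 13.177 107.016
3 2.045 5.230 133.321
4 1.289 2.076 149.893
5 0.812 0.824 160.333
6 0.511 0.327 166.911
final: 166.911 1.611

Arc 1: start y=2.000, vy=24.980 → t=5.075, apex=33.200, x_land=65.262, impact vy=-25.768
  bounce: vy ← 0.63·25.768 = 16.234
Arc 2: start y=0.000, vy=16.234 → t=3.247, apex=13.177, x_land=107.016, impact vy=-16.234
  bounce: vy ← 0.63·16.234 = 10.227
Arc 3: start y=0.000, vy=10.227 → t=2.045, apex=5.230, x_land=133.321, impact vy=-10.227
  bounce: vy ← 0.63·10.227 = 6.443
Arc 4: start y=0.000, vy=6.443 → t=1.289, apex=2.076, x_land=149.893, impact vy=-6.443
  bounce: vy ← 0.63·6.443 = 4.059
Arc 5: start y=0.000, vy=4.059 → t=0.812, apex=0.824, x_land=160.333, impact vy=-4.059
  bounce: vy ← 0.63·4.059 = 2.557
Arc 6: start y=0.000, vy=2.557 → t=0.511, apex=0.327, x_land=166.911, impact vy=-2.557
  bounce: vy ← 0.63·2.557 = 1.611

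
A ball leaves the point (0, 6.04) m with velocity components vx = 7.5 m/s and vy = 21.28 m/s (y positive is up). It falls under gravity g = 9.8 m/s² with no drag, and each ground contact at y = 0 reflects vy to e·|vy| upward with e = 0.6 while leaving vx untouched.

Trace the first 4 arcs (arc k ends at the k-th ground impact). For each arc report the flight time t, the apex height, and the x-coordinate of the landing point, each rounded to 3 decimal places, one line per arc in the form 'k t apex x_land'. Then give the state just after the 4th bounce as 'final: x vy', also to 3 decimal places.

Arc 1: start y=6.040, vy=21.280 → t=4.610, apex=29.144, x_land=34.577, impact vy=-23.900
  bounce: vy ← 0.6·23.900 = 14.340
Arc 2: start y=0.000, vy=14.340 → t=2.927, apex=10.492, x_land=56.526, impact vy=-14.340
  bounce: vy ← 0.6·14.340 = 8.604
Arc 3: start y=0.000, vy=8.604 → t=1.756, apex=3.777, x_land=69.695, impact vy=-8.604
  bounce: vy ← 0.6·8.604 = 5.162
Arc 4: start y=0.000, vy=5.162 → t=1.054, apex=1.360, x_land=77.597, impact vy=-5.162
  bounce: vy ← 0.6·5.162 = 3.097

1 4.610 29.144 34.577
2 2.927 10.492 56.526
3 1.756 3.777 69.695
4 1.054 1.360 77.597
final: 77.597 3.097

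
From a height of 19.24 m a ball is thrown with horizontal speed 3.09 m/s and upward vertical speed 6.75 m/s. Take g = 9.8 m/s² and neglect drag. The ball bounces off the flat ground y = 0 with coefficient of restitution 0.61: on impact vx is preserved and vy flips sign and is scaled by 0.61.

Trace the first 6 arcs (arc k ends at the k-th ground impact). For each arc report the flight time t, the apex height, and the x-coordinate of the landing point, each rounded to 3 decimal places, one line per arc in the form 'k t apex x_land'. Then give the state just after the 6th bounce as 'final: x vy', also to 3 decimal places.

1 2.787 21.565 8.611
2 2.559 8.024 16.519
3 1.561 2.986 21.343
4 0.952 1.111 24.286
5 0.581 0.413 26.081
6 0.354 0.154 27.176
final: 27.176 1.059

Arc 1: start y=19.240, vy=6.750 → t=2.787, apex=21.565, x_land=8.611, impact vy=-20.559
  bounce: vy ← 0.61·20.559 = 12.541
Arc 2: start y=0.000, vy=12.541 → t=2.559, apex=8.024, x_land=16.519, impact vy=-12.541
  bounce: vy ← 0.61·12.541 = 7.650
Arc 3: start y=0.000, vy=7.650 → t=1.561, apex=2.986, x_land=21.343, impact vy=-7.650
  bounce: vy ← 0.61·7.650 = 4.666
Arc 4: start y=0.000, vy=4.666 → t=0.952, apex=1.111, x_land=24.286, impact vy=-4.666
  bounce: vy ← 0.61·4.666 = 2.847
Arc 5: start y=0.000, vy=2.847 → t=0.581, apex=0.413, x_land=26.081, impact vy=-2.847
  bounce: vy ← 0.61·2.847 = 1.736
Arc 6: start y=0.000, vy=1.736 → t=0.354, apex=0.154, x_land=27.176, impact vy=-1.736
  bounce: vy ← 0.61·1.736 = 1.059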